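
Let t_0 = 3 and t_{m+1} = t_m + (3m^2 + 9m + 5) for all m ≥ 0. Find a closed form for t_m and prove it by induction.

Claim: t_m = m^3 + 3m^2 + m + 3.

Base case: t_0 = 3, and 0^3 + 3·0^2 + 0 + 3 = 3.
Assume t_k = k^3 + 3k^2 + k + 3.
Then t_{k+1} = t_k + (3k^2 + 9k + 5) = (k^3 + 3k^2 + k + 3) + (3k^2 + 9k + 5) = k^3 + 6k^2 + 10k + 8,
and (k+1)^3 + 3·(k+1)^2 + (k+1) + 3 = k^3 + 6k^2 + 10k + 8.
Hence t_m = m^3 + 3m^2 + m + 3 for every m ≥ 0, by induction.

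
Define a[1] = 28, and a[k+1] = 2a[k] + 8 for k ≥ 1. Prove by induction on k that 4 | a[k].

Base case: a[1] = 28 = 4·7, so 4 | a[1].
Assume 4 | a[r], so a[r] = 4t for some integer t.
Then a[r+1] = 2a[r] + 8 = 2·(4t) + 8 = 4(2t + 2), so 4 | a[r+1].
So the property holds for r+1, and by induction 4 | a[k] for all k ≥ 1.

4 | a[k]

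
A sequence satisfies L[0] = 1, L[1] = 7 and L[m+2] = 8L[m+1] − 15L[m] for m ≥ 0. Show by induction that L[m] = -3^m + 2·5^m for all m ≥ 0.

Base cases: L[0] = 1 and -3^0 + 2·5^0 = 1; L[1] = 7 and -3^1 + 2·5^1 = 7.
Assume L[j] = -3^j + 2·5^j for all 0 ≤ j ≤ r, where r ≥ 1.
Then L[r+1] = 8L[r] − 15L[r−1] = 8·(-3^r + 2·5^r) − 15·(-3^{r−1} + 2·5^{r−1}) = -(8·3 − 15)3^{r−1} + 2·(8·5 − 15)5^{r−1} = -9·3^{r−1} + 50·5^{r−1} = -3^{r+1} + 2·5^{r+1}.
By strong induction, L[m] = -3^m + 2·5^m for all m ≥ 0.

L[m] = -3^m + 2·5^m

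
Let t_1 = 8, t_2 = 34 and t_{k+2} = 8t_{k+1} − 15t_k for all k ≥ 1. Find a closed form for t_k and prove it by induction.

Claim: t_k = 3^k + 5^k.

Base cases: t_1 = 8 and 3^1 + 5^1 = 8; t_2 = 34 and 3^2 + 5^2 = 34.
Assume t_j = 3^j + 5^j for all 1 ≤ j ≤ m, where m ≥ 2.
Then t_{m+1} = 8t_m − 15t_{m−1} = 8·(3^m + 5^m) − 15·(3^{m−1} + 5^{m−1}) = (8·3 − 15)3^{m−1} + (8·5 − 15)5^{m−1} = 9·3^{m−1} + 25·5^{m−1} = 3^{m+1} + 5^{m+1}.
So the formula holds for m+1, and by strong induction t_k = 3^k + 5^k for all k ≥ 1.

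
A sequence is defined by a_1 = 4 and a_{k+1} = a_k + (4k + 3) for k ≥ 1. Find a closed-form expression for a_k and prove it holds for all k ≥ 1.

Claim: a_k = 2k^2 + k + 1.

Base case: a_1 = 4, and 2·1^2 + 1 + 1 = 4.
Assume a_j = 2j^2 + j + 1.
Then a_{j+1} = a_j + (4j + 3) = (2j^2 + j + 1) + (4j + 3) = 2j^2 + 5j + 4,
and 2·(j+1)^2 + (j+1) + 1 = 2j^2 + 5j + 4.
Hence a_k = 2k^2 + k + 1 for every k ≥ 1, by induction.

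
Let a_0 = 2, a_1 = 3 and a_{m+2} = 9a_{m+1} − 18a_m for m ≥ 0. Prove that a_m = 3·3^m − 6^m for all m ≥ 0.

Base cases: a_0 = 2 and 3·3^0 − 6^0 = 2; a_1 = 3 and 3·3^1 − 6^1 = 3.
Assume a_i = 3·3^i − 6^i for all 0 ≤ i ≤ j, where j ≥ 1.
Then a_{j+1} = 9a_j − 18a_{j−1} = 9·(3·3^j − 6^j) − 18·(3·3^{j−1} − 6^{j−1}) = 3·(9·3 − 18)3^{j−1} − (9·6 − 18)6^{j−1} = 27·3^{j−1} − 36·6^{j−1} = 3·3^{j+1} − 6^{j+1}.
Hence a_m = 3·3^m − 6^m for every m ≥ 0, by strong induction.

a_m = 3·3^m − 6^m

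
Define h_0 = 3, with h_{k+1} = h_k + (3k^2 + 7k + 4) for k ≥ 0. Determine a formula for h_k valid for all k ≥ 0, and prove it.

Claim: h_k = k^3 + 2k^2 + k + 3.

Base case: h_0 = 3, and 0^3 + 2·0^2 + 0 + 3 = 3.
Assume h_j = j^3 + 2j^2 + j + 3.
Then h_{j+1} = h_j + (3j^2 + 7j + 4) = (j^3 + 2j^2 + j + 3) + (3j^2 + 7j + 4) = j^3 + 5j^2 + 8j + 7,
and (j+1)^3 + 2·(j+1)^2 + (j+1) + 3 = j^3 + 5j^2 + 8j + 7.
This completes the inductive step, so h_k = k^3 + 2k^2 + k + 3 for all k ≥ 0.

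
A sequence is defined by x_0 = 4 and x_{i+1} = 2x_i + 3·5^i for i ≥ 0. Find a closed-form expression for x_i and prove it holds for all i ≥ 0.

Claim: x_i = 3·2^i + 5^i.

Base case: x_0 = 4, and 3·2^0 + 5^0 = 3 + 1 = 4.
Assume x_j = 3·2^j + 5^j for some j ≥ 0.
Then x_{j+1} = 2x_j + 3·5^j = 2·(3·2^j + 5^j) + 3·5^j = 3·2^{j+1} + 2·5^j + 3·5^j = 3·2^{j+1} + 5·5^j = 3·2^{j+1} + 5^{j+1}.
This completes the inductive step, so x_i = 3·2^i + 5^i for all i ≥ 0.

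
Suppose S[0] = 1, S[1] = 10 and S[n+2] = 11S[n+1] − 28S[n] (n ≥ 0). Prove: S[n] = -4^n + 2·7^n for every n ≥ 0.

Base cases: S[0] = 1 and -4^0 + 2·7^0 = 1; S[1] = 10 and -4^1 + 2·7^1 = 10.
Assume S[j] = -4^j + 2·7^j for all 0 ≤ j ≤ r, where r ≥ 1.
Then S[r+1] = 11S[r] − 28S[r−1] = 11·(-4^r + 2·7^r) − 28·(-4^{r−1} + 2·7^{r−1}) = -(11·4 − 28)4^{r−1} + 2·(11·7 − 28)7^{r−1} = -16·4^{r−1} + 98·7^{r−1} = -4^{r+1} + 2·7^{r+1}.
So the formula holds for r+1, and by strong induction S[n] = -4^n + 2·7^n for all n ≥ 0.

S[n] = -4^n + 2·7^n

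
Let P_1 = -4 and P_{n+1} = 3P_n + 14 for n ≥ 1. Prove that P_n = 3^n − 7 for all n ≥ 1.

Base case: P_1 = -4, and 3^1 − 7 = 3 − 7 = -4.
Assume P_m = 3^m − 7 for some m ≥ 1.
Then P_{m+1} = 3P_m + 14 = 3·(3^m − 7) + 14 = 3^{m+1} − 21 + 14 = 3^{m+1} − 7.
This completes the inductive step, so P_n = 3^n − 7 for all n ≥ 1.

P_n = 3^n − 7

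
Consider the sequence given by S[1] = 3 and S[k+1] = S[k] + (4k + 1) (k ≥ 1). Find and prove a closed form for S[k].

Claim: S[k] = 2k^2 − k + 2.

Base case: S[1] = 3, and 2·1^2 − 1 + 2 = 3.
Assume S[m] = 2m^2 − m + 2.
Then S[m+1] = S[m] + (4m + 1) = (2m^2 − m + 2) + (4m + 1) = 2m^2 + 3m + 3,
and 2·(m+1)^2 − (m+1) + 2 = 2m^2 + 3m + 3.
This completes the inductive step, so S[k] = 2k^2 − k + 2 for all k ≥ 1.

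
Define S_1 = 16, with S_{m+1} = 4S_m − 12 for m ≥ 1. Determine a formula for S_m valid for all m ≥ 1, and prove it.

Claim: S_m = 3·4^m + 4.

Base case: S_1 = 16, and 3·4^1 + 4 = 12 + 4 = 16.
Assume S_k = 3·4^k + 4 for some k ≥ 1.
Then S_{k+1} = 4S_k − 12 = 4·(3·4^k + 4) − 12 = 12·4^k + 16 − 12 = 3·4^{k+1} + 4.
By induction, S_m = 3·4^m + 4 for all m ≥ 1.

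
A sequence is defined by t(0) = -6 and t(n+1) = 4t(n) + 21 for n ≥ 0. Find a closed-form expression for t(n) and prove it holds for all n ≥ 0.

Claim: t(n) = 4^n − 7.

Base case: t(0) = -6, and 4^0 − 7 = 1 − 7 = -6.
Assume t(m) = 4^m − 7 for some m ≥ 0.
Then t(m+1) = 4t(m) + 21 = 4·(4^m − 7) + 21 = 4^{m+1} − 28 + 21 = 4^{m+1} − 7.
This completes the inductive step, so t(n) = 4^n − 7 for all n ≥ 0.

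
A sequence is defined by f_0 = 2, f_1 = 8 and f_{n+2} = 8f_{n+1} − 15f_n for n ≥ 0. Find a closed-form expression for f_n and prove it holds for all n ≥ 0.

Claim: f_n = 3^n + 5^n.

Base cases: f_0 = 2 and 3^0 + 5^0 = 2; f_1 = 8 and 3^1 + 5^1 = 8.
Assume f_j = 3^j + 5^j for all 0 ≤ j ≤ m, where m ≥ 1.
Then f_{m+1} = 8f_m − 15f_{m−1} = 8·(3^m + 5^m) − 15·(3^{m−1} + 5^{m−1}) = (8·3 − 15)3^{m−1} + (8·5 − 15)5^{m−1} = 9·3^{m−1} + 25·5^{m−1} = 3^{m+1} + 5^{m+1}.
By strong induction, f_n = 3^n + 5^n for all n ≥ 0.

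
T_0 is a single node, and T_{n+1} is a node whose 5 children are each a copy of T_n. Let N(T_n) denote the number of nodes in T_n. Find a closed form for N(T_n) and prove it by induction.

Claim: N(T_n) = (5^{n+1} − 1)/4.

Base case: N(T_0) = 1, and (5^{0+1} − 1)/4 = 1.
Assume N(T_j) = (5^{j+1} − 1)/4.
Then N(T_{j+1}) = 1 + 5N(T_j) = 1 + 5·(5^{j+1} − 1)/4 = 1 + (5^{j+2} − 5)/4 = (4 + 5^{j+2} − 5)/4 = (5^{j+2} − 1)/4.
By induction, N(T_n) = (5^{n+1} − 1)/4 for all n ≥ 0.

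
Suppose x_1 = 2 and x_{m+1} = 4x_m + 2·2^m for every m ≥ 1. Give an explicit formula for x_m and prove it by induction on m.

Claim: x_m = 4^m − 2^m.

Base case: x_1 = 2, and 4^1 − 2^1 = 4 − 2 = 2.
Assume x_j = 4^j − 2^j for some j ≥ 1.
Then x_{j+1} = 4x_j + 2·2^j = 4·(4^j − 2^j) + 2·2^j = 4^{j+1} − 4·2^j + 2·2^j = 4^{j+1} − 2·2^j = 4^{j+1} − 2^{j+1}.
This completes the inductive step, so x_m = 4^m − 2^m for all m ≥ 1.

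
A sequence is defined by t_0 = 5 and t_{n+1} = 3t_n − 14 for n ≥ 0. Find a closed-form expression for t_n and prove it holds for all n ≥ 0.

Claim: t_n = -2·3^n + 7.

Base case: t_0 = 5, and -2·3^0 + 7 = -2 + 7 = 5.
Assume t_m = -2·3^m + 7 for some m ≥ 0.
Then t_{m+1} = 3t_m − 14 = 3·(-2·3^m + 7) − 14 = -6·3^m + 21 − 14 = -2·3^{m+1} + 7.
Hence t_n = -2·3^n + 7 for every n ≥ 0, by induction.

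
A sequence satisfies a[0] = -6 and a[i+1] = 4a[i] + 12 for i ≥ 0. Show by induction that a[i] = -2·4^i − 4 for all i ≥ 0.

Base case: a[0] = -6, and -2·4^0 − 4 = -2 − 4 = -6.
Assume a[r] = -2·4^r − 4 for some r ≥ 0.
Then a[r+1] = 4a[r] + 12 = 4·(-2·4^r − 4) + 12 = -8·4^r − 16 + 12 = -2·4^{r+1} − 4.
So the formula holds for r+1, and by induction a[i] = -2·4^i − 4 for all i ≥ 0.

a[i] = -2·4^i − 4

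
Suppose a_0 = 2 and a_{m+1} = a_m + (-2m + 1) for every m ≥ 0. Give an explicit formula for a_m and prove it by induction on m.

Claim: a_m = -m^2 + 2m + 2.

Base case: a_0 = 2, and -0^2 + 2·0 + 2 = 2.
Assume a_j = -j^2 + 2j + 2.
Then a_{j+1} = a_j + (-2j + 1) = (-j^2 + 2j + 2) + (-2j + 1) = -j^2 + 3,
and -(j+1)^2 + 2·(j+1) + 2 = -j^2 + 3.
By induction, a_m = -m^2 + 2m + 2 for all m ≥ 0.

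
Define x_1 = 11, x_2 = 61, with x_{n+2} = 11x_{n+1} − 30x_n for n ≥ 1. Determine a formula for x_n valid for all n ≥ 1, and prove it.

Claim: x_n = 6^n + 5^n.

Base cases: x_1 = 11 and 6^1 + 5^1 = 11; x_2 = 61 and 6^2 + 5^2 = 61.
Assume x_j = 6^j + 5^j for all 1 ≤ j ≤ r, where r ≥ 2.
Then x_{r+1} = 11x_r − 30x_{r−1} = 11·(6^r + 5^r) − 30·(6^{r−1} + 5^{r−1}) = (11·6 − 30)6^{r−1} + (11·5 − 30)5^{r−1} = 36·6^{r−1} + 25·5^{r−1} = 6^{r+1} + 5^{r+1}.
This completes the inductive step, so x_n = 6^n + 5^n for all n ≥ 1.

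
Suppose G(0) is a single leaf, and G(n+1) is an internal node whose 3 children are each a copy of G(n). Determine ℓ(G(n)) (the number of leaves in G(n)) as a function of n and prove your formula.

Claim: ℓ(G(n)) = 3^n.

Base case: ℓ(G(0)) = 1, and 3^0 = 1.
Assume ℓ(G(r)) = 3^r.
Then ℓ(G(r+1)) = 3·ℓ(G(r)) = 3·3^r = 3^{r+1}.
Hence ℓ(G(n)) = 3^n for every n ≥ 0, by induction.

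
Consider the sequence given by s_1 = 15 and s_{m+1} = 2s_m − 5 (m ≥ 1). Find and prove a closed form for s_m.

Claim: s_m = 5·2^m + 5.

Base case: s_1 = 15, and 5·2^1 + 5 = 10 + 5 = 15.
Assume s_r = 5·2^r + 5 for some r ≥ 1.
Then s_{r+1} = 2s_r − 5 = 2·(5·2^r + 5) − 5 = 10·2^r + 10 − 5 = 5·2^{r+1} + 5.
So the formula holds for r+1, and by induction s_m = 5·2^m + 5 for all m ≥ 1.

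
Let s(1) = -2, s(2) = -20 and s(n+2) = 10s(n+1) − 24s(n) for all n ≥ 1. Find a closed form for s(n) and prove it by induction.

Claim: s(n) = 4^n − 6^n.

Base cases: s(1) = -2 and 4^1 − 6^1 = -2; s(2) = -20 and 4^2 − 6^2 = -20.
Assume s(j) = 4^j − 6^j for all 1 ≤ j ≤ m, where m ≥ 2.
Then s(m+1) = 10s(m) − 24s(m−1) = 10·(4^m − 6^m) − 24·(4^{m−1} − 6^{m−1}) = (10·4 − 24)4^{m−1} − (10·6 − 24)6^{m−1} = 16·4^{m−1} − 36·6^{m−1} = 4^{m+1} − 6^{m+1}.
Hence s(n) = 4^n − 6^n for every n ≥ 1, by strong induction.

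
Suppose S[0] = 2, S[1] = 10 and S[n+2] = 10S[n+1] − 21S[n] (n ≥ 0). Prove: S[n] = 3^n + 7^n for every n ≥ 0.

Base cases: S[0] = 2 and 3^0 + 7^0 = 2; S[1] = 10 and 3^1 + 7^1 = 10.
Assume S[j] = 3^j + 7^j for all 0 ≤ j ≤ m, where m ≥ 1.
Then S[m+1] = 10S[m] − 21S[m−1] = 10·(3^m + 7^m) − 21·(3^{m−1} + 7^{m−1}) = (10·3 − 21)3^{m−1} + (10·7 − 21)7^{m−1} = 9·3^{m−1} + 49·7^{m−1} = 3^{m+1} + 7^{m+1}.
By strong induction, S[n] = 3^n + 7^n for all n ≥ 0.

S[n] = 3^n + 7^n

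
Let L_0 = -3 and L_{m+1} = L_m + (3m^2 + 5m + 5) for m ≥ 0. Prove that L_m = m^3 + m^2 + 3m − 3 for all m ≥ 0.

Base case: L_0 = -3, and 0^3 + 0^2 + 3·0 − 3 = -3.
Assume L_j = j^3 + j^2 + 3j − 3.
Then L_{j+1} = L_j + (3j^2 + 5j + 5) = (j^3 + j^2 + 3j − 3) + (3j^2 + 5j + 5) = j^3 + 4j^2 + 8j + 2,
and (j+1)^3 + (j+1)^2 + 3·(j+1) − 3 = j^3 + 4j^2 + 8j + 2.
This completes the inductive step, so L_m = m^3 + m^2 + 3m − 3 for all m ≥ 0.

L_m = m^3 + m^2 + 3m − 3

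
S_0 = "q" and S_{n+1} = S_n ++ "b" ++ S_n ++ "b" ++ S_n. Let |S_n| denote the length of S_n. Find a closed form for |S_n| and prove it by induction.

Claim: |S_n| = 2·3^n − 1.

Base case: |S_0| = 1, and 2·3^0 − 1 = 1.
Assume |S_j| = 2·3^j − 1.
Then |S_{j+1}| = 3|S_j| + 2 = 3(2·3^j − 1) + 2 = 2·3^{j+1} − 3 + 2 = 2·3^{j+1} − 1.
This completes the inductive step, so |S_n| = 2·3^n − 1 for all n ≥ 0.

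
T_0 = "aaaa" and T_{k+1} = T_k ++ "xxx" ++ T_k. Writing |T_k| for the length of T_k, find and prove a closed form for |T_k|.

Claim: |T_k| = 7·2^k − 3.

Base case: |T_0| = 4, and 7·2^0 − 3 = 4.
Assume |T_m| = 7·2^m − 3.
Then |T_{m+1}| = |T_m| + 3 + |T_m| = 2|T_m| + 3 = 2(7·2^m − 3) + 3 = 7·2^{m+1} − 6 + 3 = 7·2^{m+1} − 3.
This completes the inductive step, so |T_k| = 7·2^k − 3 for all k ≥ 0.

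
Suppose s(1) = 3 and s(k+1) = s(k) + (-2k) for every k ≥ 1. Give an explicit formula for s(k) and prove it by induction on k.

Claim: s(k) = -k^2 + k + 3.

Base case: s(1) = 3, and -1^2 + 1 + 3 = 3.
Assume s(r) = -r^2 + r + 3.
Then s(r+1) = s(r) + (-2r) = (-r^2 + r + 3) + (-2r) = -r^2 − r + 3,
and -(r+1)^2 + (r+1) + 3 = -r^2 − r + 3.
This completes the inductive step, so s(k) = -k^2 + k + 3 for all k ≥ 1.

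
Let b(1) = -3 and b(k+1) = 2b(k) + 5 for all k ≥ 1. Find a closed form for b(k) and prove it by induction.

Claim: b(k) = 2^k − 5.

Base case: b(1) = -3, and 2^1 − 5 = 2 − 5 = -3.
Assume b(j) = 2^j − 5 for some j ≥ 1.
Then b(j+1) = 2b(j) + 5 = 2·(2^j − 5) + 5 = 2^{j+1} − 10 + 5 = 2^{j+1} − 5.
Hence b(k) = 2^k − 5 for every k ≥ 1, by induction.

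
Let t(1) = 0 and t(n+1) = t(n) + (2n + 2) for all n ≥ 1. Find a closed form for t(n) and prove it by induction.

Claim: t(n) = n^2 + n − 2.

Base case: t(1) = 0, and 1^2 + 1 − 2 = 0.
Assume t(k) = k^2 + k − 2.
Then t(k+1) = t(k) + (2k + 2) = (k^2 + k − 2) + (2k + 2) = k^2 + 3k,
and (k+1)^2 + (k+1) − 2 = k^2 + 3k.
This completes the inductive step, so t(n) = n^2 + n − 2 for all n ≥ 1.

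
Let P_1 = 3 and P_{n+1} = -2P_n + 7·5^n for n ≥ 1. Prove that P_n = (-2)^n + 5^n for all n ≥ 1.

Base case: P_1 = 3, and (-2)^1 + 5^1 = -2 + 5 = 3.
Assume P_k = (-2)^k + 5^k for some k ≥ 1.
Then P_{k+1} = -2P_k + 7·5^k = -2·((-2)^k + 5^k) + 7·5^k = (-2)^{k+1} − 2·5^k + 7·5^k = (-2)^{k+1} + 5·5^k = (-2)^{k+1} + 5^{k+1}.
So the formula holds for k+1, and by induction P_n = (-2)^n + 5^n for all n ≥ 1.

P_n = (-2)^n + 5^n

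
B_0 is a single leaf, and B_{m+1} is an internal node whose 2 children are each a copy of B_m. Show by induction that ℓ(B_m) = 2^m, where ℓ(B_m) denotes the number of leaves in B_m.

Base case: ℓ(B_0) = 1, and 2^0 = 1.
Assume ℓ(B_j) = 2^j.
Then ℓ(B_{j+1}) = 2·ℓ(B_j) = 2·2^j = 2^{j+1}.
This completes the inductive step, so ℓ(B_m) = 2^m for all m ≥ 0.

ℓ(B_m) = 2^m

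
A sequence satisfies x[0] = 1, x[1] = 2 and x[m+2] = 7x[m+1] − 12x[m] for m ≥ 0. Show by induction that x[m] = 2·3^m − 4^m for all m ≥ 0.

Base cases: x[0] = 1 and 2·3^0 − 4^0 = 1; x[1] = 2 and 2·3^1 − 4^1 = 2.
Assume x[j] = 2·3^j − 4^j for all 0 ≤ j ≤ r, where r ≥ 1.
Then x[r+1] = 7x[r] − 12x[r−1] = 7·(2·3^r − 4^r) − 12·(2·3^{r−1} − 4^{r−1}) = 2·(7·3 − 12)3^{r−1} − (7·4 − 12)4^{r−1} = 18·3^{r−1} − 16·4^{r−1} = 2·3^{r+1} − 4^{r+1}.
This completes the inductive step, so x[m] = 2·3^m − 4^m for all m ≥ 0.

x[m] = 2·3^m − 4^m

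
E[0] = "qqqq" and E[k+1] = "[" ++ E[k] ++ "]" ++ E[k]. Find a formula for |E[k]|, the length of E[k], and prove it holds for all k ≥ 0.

Claim: |E[k]| = 6·2^k − 2.

Base case: |E[0]| = 4, and 6·2^0 − 2 = 4.
Assume |E[r]| = 6·2^r − 2.
Then |E[r+1]| = 1 + |E[r]| + 1 + |E[r]| = 2|E[r]| + 2 = 2(6·2^r − 2) + 2 = 6·2^{r+1} − 4 + 2 = 6·2^{r+1} − 2.
Hence |E[k]| = 6·2^k − 2 for every k ≥ 0, by induction.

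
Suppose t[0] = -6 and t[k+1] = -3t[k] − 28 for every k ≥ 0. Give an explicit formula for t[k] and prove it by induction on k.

Claim: t[k] = (-3)^k − 7.

Base case: t[0] = -6, and (-3)^0 − 7 = 1 − 7 = -6.
Assume t[r] = (-3)^r − 7 for some r ≥ 0.
Then t[r+1] = -3t[r] − 28 = -3·((-3)^r − 7) − 28 = -3·(-3)^r + 21 − 28 = (-3)^{r+1} − 7.
Hence t[k] = (-3)^k − 7 for every k ≥ 0, by induction.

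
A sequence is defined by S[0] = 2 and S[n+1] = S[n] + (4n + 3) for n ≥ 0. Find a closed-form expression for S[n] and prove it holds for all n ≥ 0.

Claim: S[n] = 2n^2 + n + 2.

Base case: S[0] = 2, and 2·0^2 + 0 + 2 = 2.
Assume S[r] = 2r^2 + r + 2.
Then S[r+1] = S[r] + (4r + 3) = (2r^2 + r + 2) + (4r + 3) = 2r^2 + 5r + 5,
and 2·(r+1)^2 + (r+1) + 2 = 2r^2 + 5r + 5.
Hence S[n] = 2n^2 + n + 2 for every n ≥ 0, by induction.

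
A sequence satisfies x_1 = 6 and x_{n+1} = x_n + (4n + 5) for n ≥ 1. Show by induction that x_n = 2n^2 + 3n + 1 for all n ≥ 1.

Base case: x_1 = 6, and 2·1^2 + 3·1 + 1 = 6.
Assume x_r = 2r^2 + 3r + 1.
Then x_{r+1} = x_r + (4r + 5) = (2r^2 + 3r + 1) + (4r + 5) = 2r^2 + 7r + 6,
and 2·(r+1)^2 + 3·(r+1) + 1 = 2r^2 + 7r + 6.
By induction, x_n = 2n^2 + 3n + 1 for all n ≥ 1.

x_n = 2n^2 + 3n + 1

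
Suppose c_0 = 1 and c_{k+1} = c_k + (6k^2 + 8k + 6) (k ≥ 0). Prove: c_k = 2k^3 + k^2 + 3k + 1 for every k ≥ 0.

Base case: c_0 = 1, and 2·0^3 + 0^2 + 3·0 + 1 = 1.
Assume c_j = 2j^3 + j^2 + 3j + 1.
Then c_{j+1} = c_j + (6j^2 + 8j + 6) = (2j^3 + j^2 + 3j + 1) + (6j^2 + 8j + 6) = 2j^3 + 7j^2 + 11j + 7,
and 2·(j+1)^3 + (j+1)^2 + 3·(j+1) + 1 = 2j^3 + 7j^2 + 11j + 7.
Hence c_k = 2k^3 + k^2 + 3k + 1 for every k ≥ 0, by induction.

c_k = 2k^3 + k^2 + 3k + 1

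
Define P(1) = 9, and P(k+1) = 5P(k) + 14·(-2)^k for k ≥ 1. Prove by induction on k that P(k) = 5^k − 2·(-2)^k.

Base case: P(1) = 9, and 5^1 − 2·(-2)^1 = 5 + 4 = 9.
Assume P(m) = 5^m − 2·(-2)^m for some m ≥ 1.
Then P(m+1) = 5P(m) + 14·(-2)^m = 5·(5^m − 2·(-2)^m) + 14·(-2)^m = 5^{m+1} − 10·(-2)^m + 14·(-2)^m = 5^{m+1} + 4·(-2)^m = 5^{m+1} − 2·(-2)^{m+1}.
By induction, P(k) = 5^k − 2·(-2)^k for all k ≥ 1.

P(k) = 5^k − 2·(-2)^k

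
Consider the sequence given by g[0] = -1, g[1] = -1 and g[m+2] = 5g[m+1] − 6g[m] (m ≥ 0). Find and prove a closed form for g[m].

Claim: g[m] = 3^m − 2·2^m.

Base cases: g[0] = -1 and 3^0 − 2·2^0 = -1; g[1] = -1 and 3^1 − 2·2^1 = -1.
Assume g[j] = 3^j − 2·2^j for all 0 ≤ j ≤ k, where k ≥ 1.
Then g[k+1] = 5g[k] − 6g[k−1] = 5·(3^k − 2·2^k) − 6·(3^{k−1} − 2·2^{k−1}) = (5·3 − 6)3^{k−1} − 2·(5·2 − 6)2^{k−1} = 9·3^{k−1} − 8·2^{k−1} = 3^{k+1} − 2·2^{k+1}.
Hence g[m] = 3^m − 2·2^m for every m ≥ 0, by strong induction.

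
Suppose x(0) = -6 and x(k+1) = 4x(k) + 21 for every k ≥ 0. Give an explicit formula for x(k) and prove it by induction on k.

Claim: x(k) = 4^k − 7.

Base case: x(0) = -6, and 4^0 − 7 = 1 − 7 = -6.
Assume x(r) = 4^r − 7 for some r ≥ 0.
Then x(r+1) = 4x(r) + 21 = 4·(4^r − 7) + 21 = 4^{r+1} − 28 + 21 = 4^{r+1} − 7.
So the formula holds for r+1, and by induction x(k) = 4^k − 7 for all k ≥ 0.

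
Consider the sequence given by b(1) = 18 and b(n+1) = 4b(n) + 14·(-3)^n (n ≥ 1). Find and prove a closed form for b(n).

Claim: b(n) = 3·4^n − 2·(-3)^n.

Base case: b(1) = 18, and 3·4^1 − 2·(-3)^1 = 12 + 6 = 18.
Assume b(k) = 3·4^k − 2·(-3)^k for some k ≥ 1.
Then b(k+1) = 4b(k) + 14·(-3)^k = 4·(3·4^k − 2·(-3)^k) + 14·(-3)^k = 3·4^{k+1} − 8·(-3)^k + 14·(-3)^k = 3·4^{k+1} + 6·(-3)^k = 3·4^{k+1} − 2·(-3)^{k+1}.
Hence b(n) = 3·4^n − 2·(-3)^n for every n ≥ 1, by induction.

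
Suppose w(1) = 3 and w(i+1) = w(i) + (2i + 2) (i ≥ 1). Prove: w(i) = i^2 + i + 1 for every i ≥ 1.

Base case: w(1) = 3, and 1^2 + 1 + 1 = 3.
Assume w(k) = k^2 + k + 1.
Then w(k+1) = w(k) + (2k + 2) = (k^2 + k + 1) + (2k + 2) = k^2 + 3k + 3,
and (k+1)^2 + (k+1) + 1 = k^2 + 3k + 3.
This completes the inductive step, so w(i) = i^2 + i + 1 for all i ≥ 1.

w(i) = i^2 + i + 1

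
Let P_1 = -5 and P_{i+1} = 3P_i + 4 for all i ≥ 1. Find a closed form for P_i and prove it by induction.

Claim: P_i = -3^i − 2.

Base case: P_1 = -5, and -3^1 − 2 = -3 − 2 = -5.
Assume P_k = -3^k − 2 for some k ≥ 1.
Then P_{k+1} = 3P_k + 4 = 3·(-3^k − 2) + 4 = -3^{k+1} − 6 + 4 = -3^{k+1} − 2.
This completes the inductive step, so P_i = -3^i − 2 for all i ≥ 1.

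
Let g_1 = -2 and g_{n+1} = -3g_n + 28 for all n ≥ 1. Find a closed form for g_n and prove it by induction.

Claim: g_n = 3·(-3)^n + 7.

Base case: g_1 = -2, and 3·(-3)^1 + 7 = -9 + 7 = -2.
Assume g_k = 3·(-3)^k + 7 for some k ≥ 1.
Then g_{k+1} = -3g_k + 28 = -3·(3·(-3)^k + 7) + 28 = -9·(-3)^k − 21 + 28 = 3·(-3)^{k+1} + 7.
This completes the inductive step, so g_n = 3·(-3)^n + 7 for all n ≥ 1.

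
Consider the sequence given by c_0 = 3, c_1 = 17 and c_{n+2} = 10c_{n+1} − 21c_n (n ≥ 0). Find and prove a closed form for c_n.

Claim: c_n = 2·7^n + 3^n.

Base cases: c_0 = 3 and 2·7^0 + 3^0 = 3; c_1 = 17 and 2·7^1 + 3^1 = 17.
Assume c_j = 2·7^j + 3^j for all 0 ≤ j ≤ r, where r ≥ 1.
Then c_{r+1} = 10c_r − 21c_{r−1} = 10·(2·7^r + 3^r) − 21·(2·7^{r−1} + 3^{r−1}) = 2·(10·7 − 21)7^{r−1} + (10·3 − 21)3^{r−1} = 98·7^{r−1} + 9·3^{r−1} = 2·7^{r+1} + 3^{r+1}.
Hence c_n = 2·7^n + 3^n for every n ≥ 0, by strong induction.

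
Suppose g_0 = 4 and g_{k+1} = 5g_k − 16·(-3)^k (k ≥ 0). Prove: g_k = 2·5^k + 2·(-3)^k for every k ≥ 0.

Base case: g_0 = 4, and 2·5^0 + 2·(-3)^0 = 2 + 2 = 4.
Assume g_j = 2·5^j + 2·(-3)^j for some j ≥ 0.
Then g_{j+1} = 5g_j − 16·(-3)^j = 5·(2·5^j + 2·(-3)^j) − 16·(-3)^j = 2·5^{j+1} + 10·(-3)^j − 16·(-3)^j = 2·5^{j+1} − 6·(-3)^j = 2·5^{j+1} + 2·(-3)^{j+1}.
By induction, g_k = 2·5^k + 2·(-3)^k for all k ≥ 0.

g_k = 2·5^k + 2·(-3)^k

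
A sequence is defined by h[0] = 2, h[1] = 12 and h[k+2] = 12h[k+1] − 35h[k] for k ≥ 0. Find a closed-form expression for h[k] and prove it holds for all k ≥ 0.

Claim: h[k] = 5^k + 7^k.

Base cases: h[0] = 2 and 5^0 + 7^0 = 2; h[1] = 12 and 5^1 + 7^1 = 12.
Assume h[j] = 5^j + 7^j for all 0 ≤ j ≤ m, where m ≥ 1.
Then h[m+1] = 12h[m] − 35h[m−1] = 12·(5^m + 7^m) − 35·(5^{m−1} + 7^{m−1}) = (12·5 − 35)5^{m−1} + (12·7 − 35)7^{m−1} = 25·5^{m−1} + 49·7^{m−1} = 5^{m+1} + 7^{m+1}.
This completes the inductive step, so h[k] = 5^k + 7^k for all k ≥ 0.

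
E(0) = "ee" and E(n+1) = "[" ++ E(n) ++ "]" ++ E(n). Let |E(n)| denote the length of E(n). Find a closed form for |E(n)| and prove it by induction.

Claim: |E(n)| = 2^{n+2} − 2.

Base case: |E(0)| = 2, and 2^{0+2} − 2 = 2.
Assume |E(r)| = 2^{r+2} − 2.
Then |E(r+1)| = 1 + |E(r)| + 1 + |E(r)| = 2|E(r)| + 2 = 2(2^{r+2} − 2) + 2 = 2^{r+3} − 4 + 2 = 2^{r+3} − 2.
Hence |E(n)| = 2^{n+2} − 2 for every n ≥ 0, by induction.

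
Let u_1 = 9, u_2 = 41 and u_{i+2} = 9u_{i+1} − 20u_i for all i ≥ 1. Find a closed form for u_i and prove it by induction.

Claim: u_i = 4^i + 5^i.

Base cases: u_1 = 9 and 4^1 + 5^1 = 9; u_2 = 41 and 4^2 + 5^2 = 41.
Assume u_j = 4^j + 5^j for all 1 ≤ j ≤ m, where m ≥ 2.
Then u_{m+1} = 9u_m − 20u_{m−1} = 9·(4^m + 5^m) − 20·(4^{m−1} + 5^{m−1}) = (9·4 − 20)4^{m−1} + (9·5 − 20)5^{m−1} = 16·4^{m−1} + 25·5^{m−1} = 4^{m+1} + 5^{m+1}.
This completes the inductive step, so u_i = 4^i + 5^i for all i ≥ 1.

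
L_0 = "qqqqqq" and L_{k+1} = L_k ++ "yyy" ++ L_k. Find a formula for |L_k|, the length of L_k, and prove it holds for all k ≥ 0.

Claim: |L_k| = 9·2^k − 3.

Base case: |L_0| = 6, and 9·2^0 − 3 = 6.
Assume |L_j| = 9·2^j − 3.
Then |L_{j+1}| = |L_j| + 3 + |L_j| = 2|L_j| + 3 = 2(9·2^j − 3) + 3 = 9·2^{j+1} − 6 + 3 = 9·2^{j+1} − 3.
So the formula holds for j+1, and by induction |L_k| = 9·2^k − 3 for all k ≥ 0.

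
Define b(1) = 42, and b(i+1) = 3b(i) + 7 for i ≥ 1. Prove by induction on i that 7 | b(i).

Base case: b(1) = 42 = 7·6, so 7 | b(1).
Assume 7 | b(k), so b(k) = 7t for some integer t.
Then b(k+1) = 3b(k) + 7 = 3·(7t) + 7 = 7(3t + 1), so 7 | b(k+1).
By induction, 7 | b(i) for all i ≥ 1.

7 | b(i)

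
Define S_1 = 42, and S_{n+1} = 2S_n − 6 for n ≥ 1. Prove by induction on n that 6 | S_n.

Base case: S_1 = 42 = 6·7, so 6 | S_1.
Assume 6 | S_j, so S_j = 6t for some integer t.
Then S_{j+1} = 2S_j − 6 = 2·(6t) − 6 = 6(2t − 1), so 6 | S_{j+1}.
This completes the inductive step, so 6 | S_n for all n ≥ 1.

6 | S_n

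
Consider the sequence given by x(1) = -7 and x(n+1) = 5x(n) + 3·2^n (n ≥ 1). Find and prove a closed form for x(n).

Claim: x(n) = -5^n − 2^n.

Base case: x(1) = -7, and -5^1 − 2^1 = -5 − 2 = -7.
Assume x(m) = -5^m − 2^m for some m ≥ 1.
Then x(m+1) = 5x(m) + 3·2^m = 5·(-5^m − 2^m) + 3·2^m = -5^{m+1} − 5·2^m + 3·2^m = -5^{m+1} − 2·2^m = -5^{m+1} − 2^{m+1}.
Hence x(n) = -5^n − 2^n for every n ≥ 1, by induction.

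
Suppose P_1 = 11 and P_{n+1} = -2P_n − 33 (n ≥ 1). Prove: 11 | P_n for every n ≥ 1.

Base case: P_1 = 11 = 11·1, so 11 | P_1.
Assume 11 | P_k, so P_k = 11t for some integer t.
Then P_{k+1} = -2P_k − 33 = -2·(11t) − 33 = 11(-2t − 3), so 11 | P_{k+1}.
By induction, 11 | P_n for all n ≥ 1.

11 | P_n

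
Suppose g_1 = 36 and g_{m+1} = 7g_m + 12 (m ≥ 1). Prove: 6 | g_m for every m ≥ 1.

Base case: g_1 = 36 = 6·6, so 6 | g_1.
Assume 6 | g_k, so g_k = 6t for some integer t.
Then g_{k+1} = 7g_k + 12 = 7·(6t) + 12 = 6(7t + 2), so 6 | g_{k+1}.
This completes the inductive step, so 6 | g_m for all m ≥ 1.

6 | g_m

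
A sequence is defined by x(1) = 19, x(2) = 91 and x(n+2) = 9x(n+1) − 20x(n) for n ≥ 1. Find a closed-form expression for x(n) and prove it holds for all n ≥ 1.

Claim: x(n) = 3·5^n + 4^n.

Base cases: x(1) = 19 and 3·5^1 + 4^1 = 19; x(2) = 91 and 3·5^2 + 4^2 = 91.
Assume x(i) = 3·5^i + 4^i for all 1 ≤ i ≤ j, where j ≥ 2.
Then x(j+1) = 9x(j) − 20x(j−1) = 9·(3·5^j + 4^j) − 20·(3·5^{j−1} + 4^{j−1}) = 3·(9·5 − 20)5^{j−1} + (9·4 − 20)4^{j−1} = 75·5^{j−1} + 16·4^{j−1} = 3·5^{j+1} + 4^{j+1}.
This completes the inductive step, so x(n) = 3·5^n + 4^n for all n ≥ 1.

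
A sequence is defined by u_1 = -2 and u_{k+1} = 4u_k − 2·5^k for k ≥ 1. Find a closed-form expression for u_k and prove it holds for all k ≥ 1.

Claim: u_k = 2·4^k − 2·5^k.

Base case: u_1 = -2, and 2·4^1 − 2·5^1 = 8 − 10 = -2.
Assume u_m = 2·4^m − 2·5^m for some m ≥ 1.
Then u_{m+1} = 4u_m − 2·5^m = 4·(2·4^m − 2·5^m) − 2·5^m = 2·4^{m+1} − 8·5^m − 2·5^m = 2·4^{m+1} − 10·5^m = 2·4^{m+1} − 2·5^{m+1}.
By induction, u_k = 2·4^k − 2·5^k for all k ≥ 1.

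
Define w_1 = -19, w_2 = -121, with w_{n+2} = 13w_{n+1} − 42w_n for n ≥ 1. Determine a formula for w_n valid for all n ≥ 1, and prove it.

Claim: w_n = -7^n − 2·6^n.

Base cases: w_1 = -19 and -7^1 − 2·6^1 = -19; w_2 = -121 and -7^2 − 2·6^2 = -121.
Assume w_j = -7^j − 2·6^j for all 1 ≤ j ≤ k, where k ≥ 2.
Then w_{k+1} = 13w_k − 42w_{k−1} = 13·(-7^k − 2·6^k) − 42·(-7^{k−1} − 2·6^{k−1}) = -(13·7 − 42)7^{k−1} − 2·(13·6 − 42)6^{k−1} = -49·7^{k−1} − 72·6^{k−1} = -7^{k+1} − 2·6^{k+1}.
So the formula holds for k+1, and by strong induction w_n = -7^n − 2·6^n for all n ≥ 1.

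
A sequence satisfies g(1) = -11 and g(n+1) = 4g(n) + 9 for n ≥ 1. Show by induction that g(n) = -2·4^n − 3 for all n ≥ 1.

Base case: g(1) = -11, and -2·4^1 − 3 = -8 − 3 = -11.
Assume g(m) = -2·4^m − 3 for some m ≥ 1.
Then g(m+1) = 4g(m) + 9 = 4·(-2·4^m − 3) + 9 = -8·4^m − 12 + 9 = -2·4^{m+1} − 3.
So the formula holds for m+1, and by induction g(n) = -2·4^n − 3 for all n ≥ 1.

g(n) = -2·4^n − 3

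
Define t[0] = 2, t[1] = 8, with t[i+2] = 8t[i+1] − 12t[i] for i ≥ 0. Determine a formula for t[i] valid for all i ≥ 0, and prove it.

Claim: t[i] = 6^i + 2^i.

Base cases: t[0] = 2 and 6^0 + 2^0 = 2; t[1] = 8 and 6^1 + 2^1 = 8.
Assume t[p] = 6^p + 2^p for all 0 ≤ p ≤ j, where j ≥ 1.
Then t[j+1] = 8t[j] − 12t[j−1] = 8·(6^j + 2^j) − 12·(6^{j−1} + 2^{j−1}) = (8·6 − 12)6^{j−1} + (8·2 − 12)2^{j−1} = 36·6^{j−1} + 4·2^{j−1} = 6^{j+1} + 2^{j+1}.
By strong induction, t[i] = 6^i + 2^i for all i ≥ 0.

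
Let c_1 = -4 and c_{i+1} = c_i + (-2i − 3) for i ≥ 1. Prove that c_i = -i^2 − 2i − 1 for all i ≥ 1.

Base case: c_1 = -4, and -1^2 − 2·1 − 1 = -4.
Assume c_k = -k^2 − 2k − 1.
Then c_{k+1} = c_k + (-2k − 3) = (-k^2 − 2k − 1) + (-2k − 3) = -k^2 − 4k − 4,
and -(k+1)^2 − 2·(k+1) − 1 = -k^2 − 4k − 4.
By induction, c_i = -i^2 − 2i − 1 for all i ≥ 1.

c_i = -i^2 − 2i − 1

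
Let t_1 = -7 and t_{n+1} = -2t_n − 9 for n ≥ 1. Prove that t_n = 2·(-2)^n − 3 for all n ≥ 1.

Base case: t_1 = -7, and 2·(-2)^1 − 3 = -4 − 3 = -7.
Assume t_m = 2·(-2)^m − 3 for some m ≥ 1.
Then t_{m+1} = -2t_m − 9 = -2·(2·(-2)^m − 3) − 9 = -4·(-2)^m + 6 − 9 = 2·(-2)^{m+1} − 3.
Hence t_n = 2·(-2)^n − 3 for every n ≥ 1, by induction.

t_n = 2·(-2)^n − 3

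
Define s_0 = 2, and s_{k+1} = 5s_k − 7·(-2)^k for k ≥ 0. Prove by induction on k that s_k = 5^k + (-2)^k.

Base case: s_0 = 2, and 5^0 + (-2)^0 = 1 + 1 = 2.
Assume s_m = 5^m + (-2)^m for some m ≥ 0.
Then s_{m+1} = 5s_m − 7·(-2)^m = 5·(5^m + (-2)^m) − 7·(-2)^m = 5^{m+1} + 5·(-2)^m − 7·(-2)^m = 5^{m+1} − 2·(-2)^m = 5^{m+1} + (-2)^{m+1}.
By induction, s_k = 5^k + (-2)^k for all k ≥ 0.

s_k = 5^k + (-2)^k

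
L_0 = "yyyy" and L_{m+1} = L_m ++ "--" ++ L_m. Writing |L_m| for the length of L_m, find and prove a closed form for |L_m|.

Claim: |L_m| = 6·2^m − 2.

Base case: |L_0| = 4, and 6·2^0 − 2 = 4.
Assume |L_j| = 6·2^j − 2.
Then |L_{j+1}| = |L_j| + 2 + |L_j| = 2|L_j| + 2 = 2(6·2^j − 2) + 2 = 6·2^{j+1} − 4 + 2 = 6·2^{j+1} − 2.
By induction, |L_m| = 6·2^m − 2 for all m ≥ 0.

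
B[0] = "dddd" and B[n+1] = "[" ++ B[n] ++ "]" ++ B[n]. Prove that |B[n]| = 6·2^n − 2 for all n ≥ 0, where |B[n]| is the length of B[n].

Base case: |B[0]| = 4, and 6·2^0 − 2 = 4.
Assume |B[k]| = 6·2^k − 2.
Then |B[k+1]| = 1 + |B[k]| + 1 + |B[k]| = 2|B[k]| + 2 = 2(6·2^k − 2) + 2 = 6·2^{k+1} − 4 + 2 = 6·2^{k+1} − 2.
By induction, |B[n]| = 6·2^n − 2 for all n ≥ 0.

|B[n]| = 6·2^n − 2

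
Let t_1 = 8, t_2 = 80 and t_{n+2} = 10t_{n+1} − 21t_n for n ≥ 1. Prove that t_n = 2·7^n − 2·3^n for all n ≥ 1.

Base cases: t_1 = 8 and 2·7^1 − 2·3^1 = 8; t_2 = 80 and 2·7^2 − 2·3^2 = 80.
Assume t_j = 2·7^j − 2·3^j for all 1 ≤ j ≤ k, where k ≥ 2.
Then t_{k+1} = 10t_k − 21t_{k−1} = 10·(2·7^k − 2·3^k) − 21·(2·7^{k−1} − 2·3^{k−1}) = 2·(10·7 − 21)7^{k−1} − 2·(10·3 − 21)3^{k−1} = 98·7^{k−1} − 18·3^{k−1} = 2·7^{k+1} − 2·3^{k+1}.
So the formula holds for k+1, and by strong induction t_n = 2·7^n − 2·3^n for all n ≥ 1.

t_n = 2·7^n − 2·3^n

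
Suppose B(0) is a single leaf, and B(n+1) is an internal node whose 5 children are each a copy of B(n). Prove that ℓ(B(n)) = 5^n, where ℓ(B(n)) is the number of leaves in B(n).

Base case: ℓ(B(0)) = 1, and 5^0 = 1.
Assume ℓ(B(r)) = 5^r.
Then ℓ(B(r+1)) = 5·ℓ(B(r)) = 5·5^r = 5^{r+1}.
So the formula holds for r+1, and by induction ℓ(B(n)) = 5^n for all n ≥ 0.

ℓ(B(n)) = 5^n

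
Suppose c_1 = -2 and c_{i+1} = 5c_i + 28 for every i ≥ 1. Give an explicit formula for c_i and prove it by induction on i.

Claim: c_i = 5^i − 7.

Base case: c_1 = -2, and 5^1 − 7 = 5 − 7 = -2.
Assume c_j = 5^j − 7 for some j ≥ 1.
Then c_{j+1} = 5c_j + 28 = 5·(5^j − 7) + 28 = 5^{j+1} − 35 + 28 = 5^{j+1} − 7.
By induction, c_i = 5^i − 7 for all i ≥ 1.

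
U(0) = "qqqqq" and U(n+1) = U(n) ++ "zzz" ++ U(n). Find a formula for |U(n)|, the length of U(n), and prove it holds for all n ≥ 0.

Claim: |U(n)| = 2^{n+3} − 3.

Base case: |U(0)| = 5, and 2^{0+3} − 3 = 5.
Assume |U(m)| = 2^{m+3} − 3.
Then |U(m+1)| = |U(m)| + 3 + |U(m)| = 2|U(m)| + 3 = 2(2^{m+3} − 3) + 3 = 2^{m+1+3} − 6 + 3 = 2^{m+1+3} − 3.
Hence |U(n)| = 2^{n+3} − 3 for every n ≥ 0, by induction.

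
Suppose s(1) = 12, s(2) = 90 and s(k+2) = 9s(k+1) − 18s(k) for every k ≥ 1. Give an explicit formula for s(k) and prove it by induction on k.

Claim: s(k) = 3·6^k − 2·3^k.

Base cases: s(1) = 12 and 3·6^1 − 2·3^1 = 12; s(2) = 90 and 3·6^2 − 2·3^2 = 90.
Assume s(j) = 3·6^j − 2·3^j for all 1 ≤ j ≤ m, where m ≥ 2.
Then s(m+1) = 9s(m) − 18s(m−1) = 9·(3·6^m − 2·3^m) − 18·(3·6^{m−1} − 2·3^{m−1}) = 3·(9·6 − 18)6^{m−1} − 2·(9·3 − 18)3^{m−1} = 108·6^{m−1} − 18·3^{m−1} = 3·6^{m+1} − 2·3^{m+1}.
This completes the inductive step, so s(k) = 3·6^k − 2·3^k for all k ≥ 1.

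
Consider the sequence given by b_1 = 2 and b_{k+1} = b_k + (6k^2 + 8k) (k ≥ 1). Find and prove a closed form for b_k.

Claim: b_k = 2k^3 + k^2 − 3k + 2.

Base case: b_1 = 2, and 2·1^3 + 1^2 − 3·1 + 2 = 2.
Assume b_m = 2m^3 + m^2 − 3m + 2.
Then b_{m+1} = b_m + (6m^2 + 8m) = (2m^3 + m^2 − 3m + 2) + (6m^2 + 8m) = 2m^3 + 7m^2 + 5m + 2,
and 2·(m+1)^3 + (m+1)^2 − 3·(m+1) + 2 = 2m^3 + 7m^2 + 5m + 2.
By induction, b_k = 2k^3 + k^2 − 3k + 2 for all k ≥ 1.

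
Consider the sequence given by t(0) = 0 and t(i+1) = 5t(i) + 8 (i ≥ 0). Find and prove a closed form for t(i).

Claim: t(i) = 2·5^i − 2.

Base case: t(0) = 0, and 2·5^0 − 2 = 2 − 2 = 0.
Assume t(k) = 2·5^k − 2 for some k ≥ 0.
Then t(k+1) = 5t(k) + 8 = 5·(2·5^k − 2) + 8 = 10·5^k − 10 + 8 = 2·5^{k+1} − 2.
This completes the inductive step, so t(i) = 2·5^i − 2 for all i ≥ 0.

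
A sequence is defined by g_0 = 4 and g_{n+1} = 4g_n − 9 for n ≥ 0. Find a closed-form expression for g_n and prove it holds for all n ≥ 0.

Claim: g_n = 4^n + 3.

Base case: g_0 = 4, and 4^0 + 3 = 1 + 3 = 4.
Assume g_k = 4^k + 3 for some k ≥ 0.
Then g_{k+1} = 4g_k − 9 = 4·(4^k + 3) − 9 = 4^{k+1} + 12 − 9 = 4^{k+1} + 3.
Hence g_n = 4^n + 3 for every n ≥ 0, by induction.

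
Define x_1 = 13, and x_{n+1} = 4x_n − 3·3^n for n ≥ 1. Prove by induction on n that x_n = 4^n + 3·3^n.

Base case: x_1 = 13, and 4^1 + 3·3^1 = 4 + 9 = 13.
Assume x_r = 4^r + 3·3^r for some r ≥ 1.
Then x_{r+1} = 4x_r − 3·3^r = 4·(4^r + 3·3^r) − 3·3^r = 4^{r+1} + 12·3^r − 3·3^r = 4^{r+1} + 9·3^r = 4^{r+1} + 3·3^{r+1}.
By induction, x_n = 4^n + 3·3^n for all n ≥ 1.

x_n = 4^n + 3·3^n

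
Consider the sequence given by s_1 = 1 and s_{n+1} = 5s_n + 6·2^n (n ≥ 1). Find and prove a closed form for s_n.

Claim: s_n = 5^n − 2·2^n.

Base case: s_1 = 1, and 5^1 − 2·2^1 = 5 − 4 = 1.
Assume s_r = 5^r − 2·2^r for some r ≥ 1.
Then s_{r+1} = 5s_r + 6·2^r = 5·(5^r − 2·2^r) + 6·2^r = 5^{r+1} − 10·2^r + 6·2^r = 5^{r+1} − 4·2^r = 5^{r+1} − 2·2^{r+1}.
Hence s_n = 5^n − 2·2^n for every n ≥ 1, by induction.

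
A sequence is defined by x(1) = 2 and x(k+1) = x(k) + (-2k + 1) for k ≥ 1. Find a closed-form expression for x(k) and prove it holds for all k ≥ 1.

Claim: x(k) = -k^2 + 2k + 1.

Base case: x(1) = 2, and -1^2 + 2·1 + 1 = 2.
Assume x(r) = -r^2 + 2r + 1.
Then x(r+1) = x(r) + (-2r + 1) = (-r^2 + 2r + 1) + (-2r + 1) = -r^2 + 2,
and -(r+1)^2 + 2·(r+1) + 1 = -r^2 + 2.
This completes the inductive step, so x(k) = -k^2 + 2k + 1 for all k ≥ 1.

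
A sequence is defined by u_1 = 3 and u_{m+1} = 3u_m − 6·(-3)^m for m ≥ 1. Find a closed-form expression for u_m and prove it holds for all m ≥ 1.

Claim: u_m = 2·3^m + (-3)^m.

Base case: u_1 = 3, and 2·3^1 + (-3)^1 = 6 − 3 = 3.
Assume u_j = 2·3^j + (-3)^j for some j ≥ 1.
Then u_{j+1} = 3u_j − 6·(-3)^j = 3·(2·3^j + (-3)^j) − 6·(-3)^j = 2·3^{j+1} + 3·(-3)^j − 6·(-3)^j = 2·3^{j+1} − 3·(-3)^j = 2·3^{j+1} + (-3)^{j+1}.
So the formula holds for j+1, and by induction u_m = 2·3^m + (-3)^m for all m ≥ 1.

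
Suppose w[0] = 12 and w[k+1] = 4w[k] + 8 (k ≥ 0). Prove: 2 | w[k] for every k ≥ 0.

Base case: w[0] = 12 = 2·6, so 2 | w[0].
Assume 2 | w[m], so w[m] = 2t for some integer t.
Then w[m+1] = 4w[m] + 8 = 4·(2t) + 8 = 2(4t + 4), so 2 | w[m+1].
Hence 2 | w[k] for every k ≥ 0, by induction.

2 | w[k]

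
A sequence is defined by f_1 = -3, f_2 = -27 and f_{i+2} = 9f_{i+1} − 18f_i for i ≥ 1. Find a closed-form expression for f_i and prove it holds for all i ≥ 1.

Claim: f_i = -6^i + 3^i.

Base cases: f_1 = -3 and -6^1 + 3^1 = -3; f_2 = -27 and -6^2 + 3^2 = -27.
Assume f_j = -6^j + 3^j for all 1 ≤ j ≤ m, where m ≥ 2.
Then f_{m+1} = 9f_m − 18f_{m−1} = 9·(-6^m + 3^m) − 18·(-6^{m−1} + 3^{m−1}) = -(9·6 − 18)6^{m−1} + (9·3 − 18)3^{m−1} = -36·6^{m−1} + 9·3^{m−1} = -6^{m+1} + 3^{m+1}.
This completes the inductive step, so f_i = -6^i + 3^i for all i ≥ 1.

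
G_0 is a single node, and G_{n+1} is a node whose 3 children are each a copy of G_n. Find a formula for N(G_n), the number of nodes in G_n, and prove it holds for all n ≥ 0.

Claim: N(G_n) = (3^{n+1} − 1)/2.

Base case: N(G_0) = 1, and (3^{0+1} − 1)/2 = 1.
Assume N(G_m) = (3^{m+1} − 1)/2.
Then N(G_{m+1}) = 1 + 3N(G_m) = 1 + 3·(3^{m+1} − 1)/2 = 1 + (3^{m+2} − 3)/2 = (2 + 3^{m+2} − 3)/2 = (3^{m+2} − 1)/2.
So the formula holds for m+1, and by induction N(G_n) = (3^{n+1} − 1)/2 for all n ≥ 0.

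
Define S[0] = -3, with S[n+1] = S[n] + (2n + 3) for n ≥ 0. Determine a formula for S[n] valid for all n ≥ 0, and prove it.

Claim: S[n] = n^2 + 2n − 3.

Base case: S[0] = -3, and 0^2 + 2·0 − 3 = -3.
Assume S[j] = j^2 + 2j − 3.
Then S[j+1] = S[j] + (2j + 3) = (j^2 + 2j − 3) + (2j + 3) = j^2 + 4j,
and (j+1)^2 + 2·(j+1) − 3 = j^2 + 4j.
Hence S[n] = n^2 + 2n − 3 for every n ≥ 0, by induction.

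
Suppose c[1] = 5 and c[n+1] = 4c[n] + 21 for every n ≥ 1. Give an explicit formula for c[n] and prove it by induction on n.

Claim: c[n] = 3·4^n − 7.

Base case: c[1] = 5, and 3·4^1 − 7 = 12 − 7 = 5.
Assume c[r] = 3·4^r − 7 for some r ≥ 1.
Then c[r+1] = 4c[r] + 21 = 4·(3·4^r − 7) + 21 = 12·4^r − 28 + 21 = 3·4^{r+1} − 7.
Hence c[n] = 3·4^n − 7 for every n ≥ 1, by induction.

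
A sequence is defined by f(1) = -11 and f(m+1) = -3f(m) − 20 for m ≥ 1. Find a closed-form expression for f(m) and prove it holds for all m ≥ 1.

Claim: f(m) = 2·(-3)^m − 5.

Base case: f(1) = -11, and 2·(-3)^1 − 5 = -6 − 5 = -11.
Assume f(r) = 2·(-3)^r − 5 for some r ≥ 1.
Then f(r+1) = -3f(r) − 20 = -3·(2·(-3)^r − 5) − 20 = -6·(-3)^r + 15 − 20 = 2·(-3)^{r+1} − 5.
By induction, f(m) = 2·(-3)^m − 5 for all m ≥ 1.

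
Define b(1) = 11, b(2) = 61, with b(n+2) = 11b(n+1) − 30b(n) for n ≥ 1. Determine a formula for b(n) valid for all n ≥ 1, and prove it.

Claim: b(n) = 6^n + 5^n.

Base cases: b(1) = 11 and 6^1 + 5^1 = 11; b(2) = 61 and 6^2 + 5^2 = 61.
Assume b(j) = 6^j + 5^j for all 1 ≤ j ≤ m, where m ≥ 2.
Then b(m+1) = 11b(m) − 30b(m−1) = 11·(6^m + 5^m) − 30·(6^{m−1} + 5^{m−1}) = (11·6 − 30)6^{m−1} + (11·5 − 30)5^{m−1} = 36·6^{m−1} + 25·5^{m−1} = 6^{m+1} + 5^{m+1}.
Hence b(n) = 6^n + 5^n for every n ≥ 1, by strong induction.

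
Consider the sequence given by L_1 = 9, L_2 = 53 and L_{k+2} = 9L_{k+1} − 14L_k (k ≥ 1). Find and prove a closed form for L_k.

Claim: L_k = 2^k + 7^k.

Base cases: L_1 = 9 and 2^1 + 7^1 = 9; L_2 = 53 and 2^2 + 7^2 = 53.
Assume L_j = 2^j + 7^j for all 1 ≤ j ≤ m, where m ≥ 2.
Then L_{m+1} = 9L_m − 14L_{m−1} = 9·(2^m + 7^m) − 14·(2^{m−1} + 7^{m−1}) = (9·2 − 14)2^{m−1} + (9·7 − 14)7^{m−1} = 4·2^{m−1} + 49·7^{m−1} = 2^{m+1} + 7^{m+1}.
By strong induction, L_k = 2^k + 7^k for all k ≥ 1.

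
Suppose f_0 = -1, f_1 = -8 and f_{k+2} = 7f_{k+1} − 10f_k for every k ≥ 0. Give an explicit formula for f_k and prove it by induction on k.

Claim: f_k = 2^k − 2·5^k.

Base cases: f_0 = -1 and 2^0 − 2·5^0 = -1; f_1 = -8 and 2^1 − 2·5^1 = -8.
Assume f_j = 2^j − 2·5^j for all 0 ≤ j ≤ m, where m ≥ 1.
Then f_{m+1} = 7f_m − 10f_{m−1} = 7·(2^m − 2·5^m) − 10·(2^{m−1} − 2·5^{m−1}) = (7·2 − 10)2^{m−1} − 2·(7·5 − 10)5^{m−1} = 4·2^{m−1} − 50·5^{m−1} = 2^{m+1} − 2·5^{m+1}.
By strong induction, f_k = 2^k − 2·5^k for all k ≥ 0.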